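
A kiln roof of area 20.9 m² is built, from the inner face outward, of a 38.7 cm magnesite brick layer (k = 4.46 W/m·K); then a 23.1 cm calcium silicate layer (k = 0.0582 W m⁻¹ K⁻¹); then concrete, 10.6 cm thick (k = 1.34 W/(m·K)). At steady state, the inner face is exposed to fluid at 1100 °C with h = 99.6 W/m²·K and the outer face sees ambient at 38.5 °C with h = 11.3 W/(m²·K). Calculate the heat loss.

Q = 5.24 kW

Series thermal resistances, inner to outer:
  R_conv,in = 1/(hA) = 1/(99.6·20.9) = 4.804×10^-4 K/W
  R_magnesite brick = L/(kA) = 0.387/(4.46·20.9) = 0.004152 K/W
  R_calcium silicate = L/(kA) = 0.231/(0.0582·20.9) = 0.1899 K/W
  R_concrete = L/(kA) = 0.106/(1.34·20.9) = 0.003785 K/W
  R_conv,out = 1/(hA) = 1/(11.3·20.9) = 0.004234 K/W
ΣR = 4.804×10^-4 + 0.004152 + 0.1899 + 0.003785 + 0.004234 = 0.2026 K/W
Q = ΔT/ΣR = (1100 °C − 38.5 °C)/0.2026 = 5240 W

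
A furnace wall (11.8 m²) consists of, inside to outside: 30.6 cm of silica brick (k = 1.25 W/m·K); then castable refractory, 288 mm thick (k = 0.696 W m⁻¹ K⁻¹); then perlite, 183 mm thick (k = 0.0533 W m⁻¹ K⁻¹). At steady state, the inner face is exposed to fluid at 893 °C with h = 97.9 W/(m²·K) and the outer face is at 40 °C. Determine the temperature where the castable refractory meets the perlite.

T = 754 °C

Series thermal resistances, inner to outer:
  R_conv,in = 1/(hA) = 1/(97.9·11.8) = 8.656×10^-4 K/W
  R_silica brick = L/(kA) = 0.306/(1.25·11.8) = 0.02075 K/W
  R_castable refractory = L/(kA) = 0.288/(0.696·11.8) = 0.03507 K/W
  R_perlite = L/(kA) = 0.183/(0.0533·11.8) = 0.2910 K/W
ΣR = 8.656×10^-4 + 0.02075 + 0.03507 + 0.2910 = 0.3477 K/W
Q = ΔT/ΣR = (893 °C − 40 °C)/0.3477 = 2453 W
From the inner boundary to the castable refractory/perlite interface, ΣR_partial = 0.05669 K/W.
T_interface = T_in − Q·ΣR_partial = 893 °C − (2453)(0.05669) = 754 °C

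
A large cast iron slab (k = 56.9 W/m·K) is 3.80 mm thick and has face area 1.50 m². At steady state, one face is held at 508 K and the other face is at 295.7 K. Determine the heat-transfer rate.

Q = 4770 kW

Q = kA·ΔT/L = 56.9 × 1.50 × |508 K − 295.7 K| / 0.00380 = 4.77×10^6 W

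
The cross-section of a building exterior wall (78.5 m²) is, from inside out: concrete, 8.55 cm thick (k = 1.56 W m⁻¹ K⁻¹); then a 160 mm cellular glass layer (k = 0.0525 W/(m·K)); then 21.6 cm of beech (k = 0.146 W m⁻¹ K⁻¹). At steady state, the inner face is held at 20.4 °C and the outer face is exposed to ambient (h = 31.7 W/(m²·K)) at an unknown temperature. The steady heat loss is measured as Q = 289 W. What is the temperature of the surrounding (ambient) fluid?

Sum the resistances:
  R_concrete = L/(kA) = 0.0855/(1.56·78.5) = 6.982×10^-4 K/W
  R_cellular glass = L/(kA) = 0.160/(0.0525·78.5) = 0.03882 K/W
  R_beech = L/(kA) = 0.216/(0.146·78.5) = 0.01885 K/W
  R_conv,out = 1/(hA) = 1/(31.7·78.5) = 4.019×10^-4 K/W
ΣR = 0.05877 K/W
ΔT = Q·ΣR = 289 × 0.05877 = 16.98 K
Heat flows outward, so T_out = T_in − ΔT = 20.4 − 16.98 = 3.42 °C

T_out = 3.42 °C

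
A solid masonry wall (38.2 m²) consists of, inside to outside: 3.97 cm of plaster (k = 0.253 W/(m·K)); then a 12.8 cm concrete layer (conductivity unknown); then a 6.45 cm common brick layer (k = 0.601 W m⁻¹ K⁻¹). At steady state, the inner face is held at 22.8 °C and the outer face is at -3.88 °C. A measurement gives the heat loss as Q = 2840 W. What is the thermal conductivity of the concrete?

k = 1.35 W/m·K

ΣR = ΔT/Q = |22.8 − -3.88|/2840 = 0.009394 K/W
Known resistances:
  R_plaster = L/(kA) = 0.0397/(0.253·38.2) = 0.004108 K/W
  R_common brick = L/(kA) = 0.0645/(0.601·38.2) = 0.002809 K/W
R_concrete = ΣR − ΣR_known = 0.009394 − 0.006917 = 0.002477 K/W
L/(kA) = 0.002477 ⇒ k = 0.128/(0.002477·38.2) = 1.35 W/m·K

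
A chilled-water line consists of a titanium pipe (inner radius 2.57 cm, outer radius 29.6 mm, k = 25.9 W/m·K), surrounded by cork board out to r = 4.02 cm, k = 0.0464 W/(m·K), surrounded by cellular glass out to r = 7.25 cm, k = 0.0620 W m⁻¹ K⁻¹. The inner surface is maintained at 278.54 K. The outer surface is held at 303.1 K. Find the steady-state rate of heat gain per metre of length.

Resistance network (inner→outer):
  R'_titanium = ln(0.0296/0.0257)/(2πk) = 0.1413/(2π·25.9) = 8.682×10^-4 m·K/W
  R'_cork board = ln(0.0402/0.0296)/(2πk) = 0.3061/(2π·0.0464) = 1.050 m·K/W
  R'_cellular glass = ln(0.0725/0.0402)/(2πk) = 0.5897/(2π·0.0620) = 1.514 m·K/W
ΣR = 8.682×10^-4 + 1.050 + 1.514 = 2.565 m·K/W
Q' = ΔT/ΣR = (278.54 K − 303.1 K)/2.565 = -9.58 W/m
(Negative Q' ⇒ heat flows inward; heat gain = 9.58 W/m.)

Q' = 9.58 W/m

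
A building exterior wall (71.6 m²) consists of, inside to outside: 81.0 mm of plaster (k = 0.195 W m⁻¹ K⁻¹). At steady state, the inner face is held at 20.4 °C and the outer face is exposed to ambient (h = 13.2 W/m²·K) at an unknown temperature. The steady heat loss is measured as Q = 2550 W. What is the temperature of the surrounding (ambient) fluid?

T_out = 2.91 °C

Series resistances:
  R_plaster = L/(kA) = 0.0810/(0.195·71.6) = 0.005801 K/W
  R_conv,out = 1/(hA) = 1/(13.2·71.6) = 0.001058 K/W
ΣR = 0.006860 K/W
ΔT = Q·ΣR = 2550 × 0.006860 = 17.49 K
Heat flows outward, so T_out = T_in − ΔT = 20.4 − 17.49 = 2.91 °C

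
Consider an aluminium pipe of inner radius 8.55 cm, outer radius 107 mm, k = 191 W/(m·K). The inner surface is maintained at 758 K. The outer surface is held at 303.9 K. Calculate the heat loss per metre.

Q' = 2πk·ΔT/ln(r₂/r₁) = 2π × 191 × 454.1 / ln(0.107/0.0855) = 2.43×10^6 W/m

Q' = 2.43×10^6 W/m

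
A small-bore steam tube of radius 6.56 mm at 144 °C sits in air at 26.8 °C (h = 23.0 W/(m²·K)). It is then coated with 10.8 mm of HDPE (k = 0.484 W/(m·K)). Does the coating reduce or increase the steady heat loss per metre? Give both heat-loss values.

Critical radius for a cylinder: r_cr = k/h = 0.0210 m = 2.10 cm.
Outer radius after coating: r₂ = 0.00656 + 0.0108 = 0.01736 m.
Since r₁ < r_cr and r₂ ≤ r_cr, the coating moves toward the maximum at r_cr — heat loss rises.
Bare: R = 1/(2πr₁h) = 1.055 m·K/W; Q = 117.2/1.055 = 111 W/m.
Coated: R = R_cond + R_conv = 0.7186 m·K/W; Q = 117.2/0.7186 = 163 W/m.

increases: 111 → 163 W/m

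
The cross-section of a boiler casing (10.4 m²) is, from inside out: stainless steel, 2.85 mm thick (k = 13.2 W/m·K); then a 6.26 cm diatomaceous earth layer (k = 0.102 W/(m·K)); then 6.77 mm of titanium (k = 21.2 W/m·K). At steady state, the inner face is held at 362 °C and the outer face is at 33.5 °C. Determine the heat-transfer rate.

Resistance network (inner→outer):
  R_stainless steel = L/(kA) = 0.00285/(13.2·10.4) = 2.076×10^-5 K/W
  R_diatomaceous earth = L/(kA) = 0.0626/(0.102·10.4) = 0.05901 K/W
  R_titanium = L/(kA) = 0.00677/(21.2·10.4) = 3.071×10^-5 K/W
ΣR = 2.076×10^-5 + 0.05901 + 3.071×10^-5 = 0.05906 K/W
Q = ΔT/ΣR = (362 °C − 33.5 °C)/0.05906 = 5560 W

Q = 5.56 kW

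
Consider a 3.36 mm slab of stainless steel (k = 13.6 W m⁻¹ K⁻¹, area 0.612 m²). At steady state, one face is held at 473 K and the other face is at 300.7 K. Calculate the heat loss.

Q = kA·ΔT/L = 13.6 × 0.612 × |473 K − 300.7 K| / 0.00336 = 4.27×10^5 W

Q = 427 kW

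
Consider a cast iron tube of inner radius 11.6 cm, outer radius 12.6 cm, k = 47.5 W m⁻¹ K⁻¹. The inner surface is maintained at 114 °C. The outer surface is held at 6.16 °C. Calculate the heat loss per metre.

Q' = 3.89×10^5 W/m

Q' = 2πk·ΔT/ln(r₂/r₁) = 2π × 47.5 × 107.84 / ln(0.126/0.116) = 3.89×10^5 W/m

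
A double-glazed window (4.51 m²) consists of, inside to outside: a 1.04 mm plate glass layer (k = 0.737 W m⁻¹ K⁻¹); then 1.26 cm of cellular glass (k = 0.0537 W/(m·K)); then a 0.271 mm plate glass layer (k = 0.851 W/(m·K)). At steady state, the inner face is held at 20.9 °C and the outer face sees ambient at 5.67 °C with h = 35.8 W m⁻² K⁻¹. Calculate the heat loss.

Q = 260 W

Resistance network (inner→outer):
  R_plate glass = L/(kA) = 0.00104/(0.737·4.51) = 3.129×10^-4 K/W
  R_cellular glass = L/(kA) = 0.0126/(0.0537·4.51) = 0.05203 K/W
  R_plate glass = L/(kA) = 2.71×10^-4/(0.851·4.51) = 7.061×10^-5 K/W
  R_conv,out = 1/(hA) = 1/(35.8·4.51) = 0.006194 K/W
ΣR = 3.129×10^-4 + 0.05203 + 7.061×10^-5 + 0.006194 = 0.05861 K/W
Q = ΔT/ΣR = (20.9 °C − 5.67 °C)/0.05861 = 260 W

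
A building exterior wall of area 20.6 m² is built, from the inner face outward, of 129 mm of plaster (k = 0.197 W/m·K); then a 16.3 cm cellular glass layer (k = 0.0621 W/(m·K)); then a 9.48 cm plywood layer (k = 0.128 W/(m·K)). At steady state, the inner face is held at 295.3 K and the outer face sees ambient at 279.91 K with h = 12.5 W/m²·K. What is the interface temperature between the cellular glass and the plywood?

Series thermal resistances, inner to outer:
  R_plaster = L/(kA) = 0.129/(0.197·20.6) = 0.03179 K/W
  R_cellular glass = L/(kA) = 0.163/(0.0621·20.6) = 0.1274 K/W
  R_plywood = L/(kA) = 0.0948/(0.128·20.6) = 0.03595 K/W
  R_conv,out = 1/(hA) = 1/(12.5·20.6) = 0.003883 K/W
ΣR = 0.03179 + 0.1274 + 0.03595 + 0.003883 = 0.1990 K/W
Q = ΔT/ΣR = (295.3 K − 279.91 K)/0.1990 = 77.34 W
From the inner boundary to the cellular glass/plywood interface, ΣR_partial = 0.1592 K/W.
T_interface = T_in − Q·ΣR_partial = 295.3 K − (77.34)(0.1592) = 282.99 K

T = 282.99 K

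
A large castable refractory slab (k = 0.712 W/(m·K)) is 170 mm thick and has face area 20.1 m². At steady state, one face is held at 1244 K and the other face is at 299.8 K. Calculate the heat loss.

Q = kA·ΔT/L = 0.712 × 20.1 × |1244 K − 299.8 K| / 0.170 = 79500 W

Q = 79.5 kW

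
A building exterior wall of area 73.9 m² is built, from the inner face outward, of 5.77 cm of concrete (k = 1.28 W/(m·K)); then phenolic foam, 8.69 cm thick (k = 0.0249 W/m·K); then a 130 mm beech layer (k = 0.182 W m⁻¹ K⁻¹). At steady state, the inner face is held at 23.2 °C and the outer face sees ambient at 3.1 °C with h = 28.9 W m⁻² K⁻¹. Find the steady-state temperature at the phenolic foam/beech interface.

Series thermal resistances, inner to outer:
  R_concrete = L/(kA) = 0.0577/(1.28·73.9) = 6.100×10^-4 K/W
  R_phenolic foam = L/(kA) = 0.0869/(0.0249·73.9) = 0.04723 K/W
  R_beech = L/(kA) = 0.130/(0.182·73.9) = 0.009666 K/W
  R_conv,out = 1/(hA) = 1/(28.9·73.9) = 4.682×10^-4 K/W
ΣR = 6.100×10^-4 + 0.04723 + 0.009666 + 4.682×10^-4 = 0.05797 K/W
Q = ΔT/ΣR = (23.2 °C − 3.1 °C)/0.05797 = 346.7 W
From the inner boundary to the phenolic foam/beech interface, ΣR_partial = 0.04784 K/W.
T_interface = T_in − Q·ΣR_partial = 23.2 °C − (346.7)(0.04784) = 6.61 °C

T = 6.61 °C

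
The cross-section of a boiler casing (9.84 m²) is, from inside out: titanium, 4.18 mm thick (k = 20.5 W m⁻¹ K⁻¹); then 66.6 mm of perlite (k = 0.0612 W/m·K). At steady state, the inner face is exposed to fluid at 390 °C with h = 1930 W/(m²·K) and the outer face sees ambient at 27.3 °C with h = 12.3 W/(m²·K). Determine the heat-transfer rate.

Resistance network (inner→outer):
  R_conv,in = 1/(hA) = 1/(1930·9.84) = 5.266×10^-5 K/W
  R_titanium = L/(kA) = 0.00418/(20.5·9.84) = 2.072×10^-5 K/W
  R_perlite = L/(kA) = 0.0666/(0.0612·9.84) = 0.1106 K/W
  R_conv,out = 1/(hA) = 1/(12.3·9.84) = 0.008262 K/W
ΣR = 5.266×10^-5 + 2.072×10^-5 + 0.1106 + 0.008262 = 0.1189 K/W
Q = ΔT/ΣR = (390 °C − 27.3 °C)/0.1189 = 3050 W

Q = 3.05 kW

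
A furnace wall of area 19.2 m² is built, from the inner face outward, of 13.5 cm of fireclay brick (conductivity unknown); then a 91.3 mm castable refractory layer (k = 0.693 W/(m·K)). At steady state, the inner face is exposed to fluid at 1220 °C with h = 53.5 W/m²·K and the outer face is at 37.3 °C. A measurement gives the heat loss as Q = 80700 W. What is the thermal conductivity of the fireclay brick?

ΣR = ΔT/Q = |1220 − 37.3|/80700 = 0.01466 K/W
Known resistances:
  R_conv,in = 1/(hA) = 1/(53.5·19.2) = 9.735×10^-4 K/W
  R_castable refractory = L/(kA) = 0.0913/(0.693·19.2) = 0.006862 K/W
R_fireclay brick = ΣR − ΣR_known = 0.01466 − 0.007836 = 0.006824 K/W
L/(kA) = 0.006824 ⇒ k = 0.135/(0.006824·19.2) = 1.03 W/m·K

k = 1.03 W/m·K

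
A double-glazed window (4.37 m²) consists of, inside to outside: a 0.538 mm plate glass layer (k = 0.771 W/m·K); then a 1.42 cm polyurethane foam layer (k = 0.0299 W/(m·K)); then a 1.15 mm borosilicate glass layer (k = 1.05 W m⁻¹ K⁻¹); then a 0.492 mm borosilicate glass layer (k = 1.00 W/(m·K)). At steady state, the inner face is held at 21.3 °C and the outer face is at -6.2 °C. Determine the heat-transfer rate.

Q = 252 W

Series thermal resistances, inner to outer:
  R_plate glass = L/(kA) = 5.38×10^-4/(0.771·4.37) = 1.597×10^-4 K/W
  R_polyurethane foam = L/(kA) = 0.0142/(0.0299·4.37) = 0.1087 K/W
  R_borosilicate glass = L/(kA) = 0.00115/(1.05·4.37) = 2.506×10^-4 K/W
  R_borosilicate glass = L/(kA) = 4.92×10^-4/(1.00·4.37) = 1.126×10^-4 K/W
ΣR = 1.597×10^-4 + 0.1087 + 2.506×10^-4 + 1.126×10^-4 = 0.1092 K/W
Q = ΔT/ΣR = (21.3 °C − -6.2 °C)/0.1092 = 252 W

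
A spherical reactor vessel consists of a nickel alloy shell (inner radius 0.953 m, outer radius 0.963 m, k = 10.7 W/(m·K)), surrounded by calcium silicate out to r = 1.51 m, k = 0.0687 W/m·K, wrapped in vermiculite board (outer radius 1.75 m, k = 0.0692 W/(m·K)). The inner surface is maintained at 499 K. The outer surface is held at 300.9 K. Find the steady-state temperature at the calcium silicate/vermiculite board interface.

T = 339.2 K

Treat each layer as a resistance in series:
  R_nickel alloy = (1/0.953 − 1/0.963)/(4πk) = 0.01090/(4π·10.7) = 8.104×10^-5 K/W
  R_calcium silicate = (1/0.963 − 1/1.51)/(4πk) = 0.3762/(4π·0.0687) = 0.4357 K/W
  R_vermiculite board = (1/1.51 − 1/1.75)/(4πk) = 0.09082/(4π·0.0692) = 0.1044 K/W
ΣR = 8.104×10^-5 + 0.4357 + 0.1044 = 0.5402 K/W
Q = ΔT/ΣR = (499 K − 300.9 K)/0.5402 = 366.7 W
From the inner boundary to the calcium silicate/vermiculite board interface, ΣR_partial = 0.4358 K/W.
T_interface = T_in − Q·ΣR_partial = 499 K − (366.7)(0.4358) = 339.2 K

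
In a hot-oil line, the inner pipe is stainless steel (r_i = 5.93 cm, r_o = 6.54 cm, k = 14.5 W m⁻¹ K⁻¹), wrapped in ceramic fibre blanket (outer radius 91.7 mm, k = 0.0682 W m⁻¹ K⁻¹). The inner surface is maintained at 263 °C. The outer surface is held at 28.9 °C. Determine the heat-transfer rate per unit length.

Q' = 296 W/m

Series thermal resistances, inner to outer:
  R'_stainless steel = ln(0.0654/0.0593)/(2πk) = 0.09791/(2π·14.5) = 0.001075 m·K/W
  R'_ceramic fibre blanket = ln(0.0917/0.0654)/(2πk) = 0.3380/(2π·0.0682) = 0.7888 m·K/W
ΣR = 0.001075 + 0.7888 = 0.7899 m·K/W
Q' = ΔT/ΣR = (263 °C − 28.9 °C)/0.7899 = 296 W/m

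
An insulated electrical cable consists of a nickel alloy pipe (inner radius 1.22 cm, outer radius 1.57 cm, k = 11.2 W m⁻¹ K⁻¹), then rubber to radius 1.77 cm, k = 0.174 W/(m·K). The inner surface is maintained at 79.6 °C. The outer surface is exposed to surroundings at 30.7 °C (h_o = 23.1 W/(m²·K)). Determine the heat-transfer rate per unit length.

Treat each layer as a resistance in series:
  R'_nickel alloy = ln(0.0157/0.0122)/(2πk) = 0.2522/(2π·11.2) = 0.003584 m·K/W
  R'_rubber = ln(0.0177/0.0157)/(2πk) = 0.1199/(2π·0.174) = 0.1097 m·K/W
  R'_conv,out = 1/(2πr h) = 1/(2π·0.0177·23.1) = 0.3893 m·K/W
ΣR = 0.003584 + 0.1097 + 0.3893 = 0.5026 m·K/W
Q' = ΔT/ΣR = (79.6 °C − 30.7 °C)/0.5026 = 97.3 W/m

Q' = 97.3 W/m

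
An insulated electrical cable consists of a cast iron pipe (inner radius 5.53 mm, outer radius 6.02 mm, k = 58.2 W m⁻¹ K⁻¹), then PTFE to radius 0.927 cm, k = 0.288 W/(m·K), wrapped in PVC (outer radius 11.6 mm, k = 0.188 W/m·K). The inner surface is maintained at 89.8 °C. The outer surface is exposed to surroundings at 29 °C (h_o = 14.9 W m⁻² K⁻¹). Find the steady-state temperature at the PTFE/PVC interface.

Series thermal resistances, inner to outer:
  R'_cast iron = ln(0.00602/0.00553)/(2πk) = 0.08490/(2π·58.2) = 2.322×10^-4 m·K/W
  R'_PTFE = ln(0.00927/0.00602)/(2πk) = 0.4317/(2π·0.288) = 0.2386 m·K/W
  R'_PVC = ln(0.0116/0.00927)/(2πk) = 0.2242/(2π·0.188) = 0.1898 m·K/W
  R'_conv,out = 1/(2πr h) = 1/(2π·0.0116·14.9) = 0.9208 m·K/W
ΣR = 2.322×10^-4 + 0.2386 + 0.1898 + 0.9208 = 1.349 m·K/W
Q' = ΔT/ΣR = (89.8 °C − 29 °C)/1.349 = 45.07 W/m
From the inner boundary to the PTFE/PVC interface, ΣR_partial = 0.2388 m·K/W.
T_interface = T_in − Q'·ΣR_partial = 89.8 °C − (45.07)(0.2388) = 79.0 °C

T = 79.0 °C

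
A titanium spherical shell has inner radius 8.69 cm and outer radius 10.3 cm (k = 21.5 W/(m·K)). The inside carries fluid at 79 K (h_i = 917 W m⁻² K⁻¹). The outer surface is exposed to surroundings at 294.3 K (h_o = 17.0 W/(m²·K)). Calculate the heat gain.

Treat each layer as a resistance in series:
  R_conv,in = 1/(4πr²h) = 1/(4π·0.0869²·917) = 0.01149 K/W
  R_titanium = (1/0.0869 − 1/0.103)/(4πk) = 1.799/(4π·21.5) = 0.006658 K/W
  R_conv,out = 1/(4πr²h) = 1/(4π·0.103²·17.0) = 0.4412 K/W
ΣR = 0.01149 + 0.006658 + 0.4412 = 0.4593 K/W
Q = ΔT/ΣR = (79 K − 294.3 K)/0.4593 = -469 W
(Negative Q ⇒ heat flows inward; heat gain = 469 W.)

Q = 469 W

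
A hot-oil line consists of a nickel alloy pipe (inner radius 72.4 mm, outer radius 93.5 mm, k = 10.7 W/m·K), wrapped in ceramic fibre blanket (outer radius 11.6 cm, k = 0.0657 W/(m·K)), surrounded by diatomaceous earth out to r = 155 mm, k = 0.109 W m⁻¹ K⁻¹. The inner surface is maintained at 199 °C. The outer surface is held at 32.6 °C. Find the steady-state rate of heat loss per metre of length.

Q' = 175 W/m

Series thermal resistances, inner to outer:
  R'_nickel alloy = ln(0.0935/0.0724)/(2πk) = 0.2558/(2π·10.7) = 0.003804 m·K/W
  R'_ceramic fibre blanket = ln(0.116/0.0935)/(2πk) = 0.2156/(2π·0.0657) = 0.5223 m·K/W
  R'_diatomaceous earth = ln(0.155/0.116)/(2πk) = 0.2898/(2π·0.109) = 0.4232 m·K/W
ΣR = 0.003804 + 0.5223 + 0.4232 = 0.9493 m·K/W
Q' = ΔT/ΣR = (199 °C − 32.6 °C)/0.9493 = 175 W/m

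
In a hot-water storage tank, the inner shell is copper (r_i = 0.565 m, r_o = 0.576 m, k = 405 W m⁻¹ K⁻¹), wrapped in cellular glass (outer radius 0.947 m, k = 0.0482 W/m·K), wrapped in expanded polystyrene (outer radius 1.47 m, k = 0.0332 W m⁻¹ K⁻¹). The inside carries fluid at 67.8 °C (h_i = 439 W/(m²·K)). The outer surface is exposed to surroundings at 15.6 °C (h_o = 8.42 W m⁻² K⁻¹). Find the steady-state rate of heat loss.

Q = 25.7 W

Resistance network (inner→outer):
  R_conv,in = 1/(4πr²h) = 1/(4π·0.565²·439) = 5.678×10^-4 K/W
  R_copper = (1/0.565 − 1/0.576)/(4πk) = 0.03380/(4π·405) = 6.641×10^-6 K/W
  R_cellular glass = (1/0.576 − 1/0.947)/(4πk) = 0.6801/(4π·0.0482) = 1.123 K/W
  R_expanded polystyrene = (1/0.947 − 1/1.47)/(4πk) = 0.3757/(4π·0.0332) = 0.9005 K/W
  R_conv,out = 1/(4πr²h) = 1/(4π·1.47²·8.42) = 0.004374 K/W
ΣR = 5.678×10^-4 + 6.641×10^-6 + 1.123 + 0.9005 + 0.004374 = 2.028 K/W
Q = ΔT/ΣR = (67.8 °C − 15.6 °C)/2.028 = 25.7 W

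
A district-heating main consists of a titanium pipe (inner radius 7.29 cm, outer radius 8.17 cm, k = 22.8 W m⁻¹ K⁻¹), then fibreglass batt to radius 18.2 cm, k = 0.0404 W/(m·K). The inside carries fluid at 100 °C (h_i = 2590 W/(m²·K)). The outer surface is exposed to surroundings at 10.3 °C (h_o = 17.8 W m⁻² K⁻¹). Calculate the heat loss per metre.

Q' = 28.0 W/m

Series thermal resistances, inner to outer:
  R'_conv,in = 1/(2πr h) = 1/(2π·0.0729·2590) = 8.429×10^-4 m·K/W
  R'_titanium = ln(0.0817/0.0729)/(2πk) = 0.1140/(2π·22.8) = 7.955×10^-4 m·K/W
  R'_fibreglass batt = ln(0.182/0.0817)/(2πk) = 0.8010/(2π·0.0404) = 3.155 m·K/W
  R'_conv,out = 1/(2πr h) = 1/(2π·0.182·17.8) = 0.04913 m·K/W
ΣR = 8.429×10^-4 + 7.955×10^-4 + 3.155 + 0.04913 = 3.206 m·K/W
Q' = ΔT/ΣR = (100 °C − 10.3 °C)/3.206 = 28.0 W/m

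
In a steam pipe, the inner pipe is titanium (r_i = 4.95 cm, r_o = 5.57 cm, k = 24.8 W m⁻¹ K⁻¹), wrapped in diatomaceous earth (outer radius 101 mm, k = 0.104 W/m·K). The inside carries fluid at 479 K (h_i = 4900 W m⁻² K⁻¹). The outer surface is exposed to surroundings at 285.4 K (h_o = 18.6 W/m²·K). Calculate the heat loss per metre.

Series thermal resistances, inner to outer:
  R'_conv,in = 1/(2πr h) = 1/(2π·0.0495·4900) = 6.562×10^-4 m·K/W
  R'_titanium = ln(0.0557/0.0495)/(2πk) = 0.1180/(2π·24.8) = 7.573×10^-4 m·K/W
  R'_diatomaceous earth = ln(0.101/0.0557)/(2πk) = 0.5951/(2π·0.104) = 0.9108 m·K/W
  R'_conv,out = 1/(2πr h) = 1/(2π·0.101·18.6) = 0.08472 m·K/W
ΣR = 6.562×10^-4 + 7.573×10^-4 + 0.9108 + 0.08472 = 0.9969 m·K/W
Q' = ΔT/ΣR = (479 K − 285.4 K)/0.9969 = 194 W/m

Q' = 194 W/m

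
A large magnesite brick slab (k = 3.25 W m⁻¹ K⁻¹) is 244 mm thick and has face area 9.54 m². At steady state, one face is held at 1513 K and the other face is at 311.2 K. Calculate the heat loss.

Q = 153 kW

Q = kA·ΔT/L = 3.25 × 9.54 × |1513 K − 311.2 K| / 0.244 = 1.53×10^5 W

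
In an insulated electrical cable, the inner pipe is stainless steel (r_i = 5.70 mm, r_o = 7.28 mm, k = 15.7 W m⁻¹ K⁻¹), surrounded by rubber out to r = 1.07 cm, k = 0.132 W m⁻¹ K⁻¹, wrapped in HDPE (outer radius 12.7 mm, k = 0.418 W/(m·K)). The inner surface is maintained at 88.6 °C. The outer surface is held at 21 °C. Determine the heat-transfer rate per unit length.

Q' = 127 W/m

Resistance network (inner→outer):
  R'_stainless steel = ln(0.00728/0.00570)/(2πk) = 0.2447/(2π·15.7) = 0.002480 m·K/W
  R'_rubber = ln(0.0107/0.00728)/(2πk) = 0.3851/(2π·0.132) = 0.4643 m·K/W
  R'_HDPE = ln(0.0127/0.0107)/(2πk) = 0.1714/(2π·0.418) = 0.06525 m·K/W
ΣR = 0.002480 + 0.4643 + 0.06525 = 0.5320 m·K/W
Q' = ΔT/ΣR = (88.6 °C − 21 °C)/0.5320 = 127 W/m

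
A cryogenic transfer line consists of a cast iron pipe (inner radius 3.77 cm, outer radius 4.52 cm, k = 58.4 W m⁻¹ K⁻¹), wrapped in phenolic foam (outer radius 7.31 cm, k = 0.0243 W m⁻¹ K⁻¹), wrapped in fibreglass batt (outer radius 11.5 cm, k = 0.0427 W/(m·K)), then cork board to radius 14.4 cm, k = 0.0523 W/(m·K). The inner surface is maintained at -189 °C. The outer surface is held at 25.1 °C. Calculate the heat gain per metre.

Q' = 38.8 W/m

Series thermal resistances, inner to outer:
  R'_cast iron = ln(0.0452/0.0377)/(2πk) = 0.1814/(2π·58.4) = 4.945×10^-4 m·K/W
  R'_phenolic foam = ln(0.0731/0.0452)/(2πk) = 0.4807/(2π·0.0243) = 3.149 m·K/W
  R'_fibreglass batt = ln(0.115/0.0731)/(2πk) = 0.4531/(2π·0.0427) = 1.689 m·K/W
  R'_cork board = ln(0.144/0.115)/(2πk) = 0.2249/(2π·0.0523) = 0.6843 m·K/W
ΣR = 4.945×10^-4 + 3.149 + 1.689 + 0.6843 = 5.523 m·K/W
Q' = ΔT/ΣR = (-189 °C − 25.1 °C)/5.523 = -38.8 W/m
(Negative Q' ⇒ heat flows inward; heat gain = 38.8 W/m.)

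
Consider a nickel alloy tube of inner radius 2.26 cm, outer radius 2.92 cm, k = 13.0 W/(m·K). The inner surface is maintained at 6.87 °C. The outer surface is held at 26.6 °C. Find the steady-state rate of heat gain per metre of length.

Q' = 6.29 kW/m

Q' = 2πk·ΔT/ln(r₂/r₁) = 2π × 13.0 × 19.73 / ln(0.0292/0.0226) = 6290 W/m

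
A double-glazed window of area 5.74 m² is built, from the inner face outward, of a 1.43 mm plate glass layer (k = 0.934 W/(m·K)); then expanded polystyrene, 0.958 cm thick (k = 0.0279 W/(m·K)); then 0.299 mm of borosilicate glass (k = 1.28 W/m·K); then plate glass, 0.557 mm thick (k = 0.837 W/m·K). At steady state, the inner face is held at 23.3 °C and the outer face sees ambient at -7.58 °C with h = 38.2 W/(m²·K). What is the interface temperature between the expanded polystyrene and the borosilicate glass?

T = -5.33 °C

Resistance network (inner→outer):
  R_plate glass = L/(kA) = 0.00143/(0.934·5.74) = 2.667×10^-4 K/W
  R_expanded polystyrene = L/(kA) = 0.00958/(0.0279·5.74) = 0.05982 K/W
  R_borosilicate glass = L/(kA) = 2.99×10^-4/(1.28·5.74) = 4.070×10^-5 K/W
  R_plate glass = L/(kA) = 5.57×10^-4/(0.837·5.74) = 1.159×10^-4 K/W
  R_conv,out = 1/(hA) = 1/(38.2·5.74) = 0.004561 K/W
ΣR = 2.667×10^-4 + 0.05982 + 4.070×10^-5 + 1.159×10^-4 + 0.004561 = 0.06480 K/W
Q = ΔT/ΣR = (23.3 °C − -7.58 °C)/0.06480 = 476.5 W
From the inner boundary to the expanded polystyrene/borosilicate glass interface, ΣR_partial = 0.06009 K/W.
T_interface = T_in − Q·ΣR_partial = 23.3 °C − (476.5)(0.06009) = -5.33 °C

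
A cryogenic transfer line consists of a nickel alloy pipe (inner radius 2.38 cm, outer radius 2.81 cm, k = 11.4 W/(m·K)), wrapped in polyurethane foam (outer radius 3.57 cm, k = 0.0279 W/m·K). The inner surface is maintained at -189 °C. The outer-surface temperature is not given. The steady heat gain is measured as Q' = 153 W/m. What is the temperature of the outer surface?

Sum the resistances:
  R'_nickel alloy = ln(0.0281/0.0238)/(2πk) = 0.1661/(2π·11.4) = 0.002319 m·K/W
  R'_polyurethane foam = ln(0.0357/0.0281)/(2πk) = 0.2394/(2π·0.0279) = 1.366 m·K/W
ΣR = 1.368 m·K/W
ΔT = Q'·ΣR = 153 × 1.368 = 209.3 K
Heat flows inward, so T_out = T_in + ΔT = -189 + 209.3 = 20.3 °C

T_out = 20.3 °C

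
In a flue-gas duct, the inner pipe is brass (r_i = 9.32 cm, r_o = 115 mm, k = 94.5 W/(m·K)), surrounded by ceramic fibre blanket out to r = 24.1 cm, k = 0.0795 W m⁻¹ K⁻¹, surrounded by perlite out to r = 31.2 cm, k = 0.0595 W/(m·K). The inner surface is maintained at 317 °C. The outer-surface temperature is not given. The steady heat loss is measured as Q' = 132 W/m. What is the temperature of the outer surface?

T_out = 30.3 °C

Sum the resistances:
  R'_brass = ln(0.115/0.0932)/(2πk) = 0.2102/(2π·94.5) = 3.540×10^-4 m·K/W
  R'_ceramic fibre blanket = ln(0.241/0.115)/(2πk) = 0.7399/(2π·0.0795) = 1.481 m·K/W
  R'_perlite = ln(0.312/0.241)/(2πk) = 0.2582/(2π·0.0595) = 0.6907 m·K/W
ΣR = 2.172 m·K/W
ΔT = Q'·ΣR = 132 × 2.172 = 286.7 K
Heat flows outward, so T_out = T_in − ΔT = 317 − 286.7 = 30.3 °C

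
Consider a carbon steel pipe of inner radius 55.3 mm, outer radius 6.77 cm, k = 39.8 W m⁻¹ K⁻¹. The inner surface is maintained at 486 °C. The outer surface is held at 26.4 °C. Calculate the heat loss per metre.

Q' = 5.68×10^5 W/m

Q' = 2πk·ΔT/ln(r₂/r₁) = 2π × 39.8 × 459.6 / ln(0.0677/0.0553) = 5.68×10^5 W/m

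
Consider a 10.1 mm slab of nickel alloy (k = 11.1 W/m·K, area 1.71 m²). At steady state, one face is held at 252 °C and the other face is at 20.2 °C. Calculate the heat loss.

Q = kA·ΔT/L = 11.1 × 1.71 × |252 °C − 20.2 °C| / 0.0101 = 4.36×10^5 W

Q = 436 kW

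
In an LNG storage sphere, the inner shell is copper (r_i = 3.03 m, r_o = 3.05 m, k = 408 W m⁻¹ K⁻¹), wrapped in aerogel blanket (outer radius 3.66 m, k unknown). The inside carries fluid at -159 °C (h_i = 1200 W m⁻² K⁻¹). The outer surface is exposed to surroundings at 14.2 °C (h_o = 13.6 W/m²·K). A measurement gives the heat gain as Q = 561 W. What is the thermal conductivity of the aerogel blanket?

ΣR = ΔT/Q = |-159 − 14.2|/561 = 0.3087 K/W
Known resistances:
  R_conv,in = 1/(4πr²h) = 1/(4π·3.03²·1200) = 7.223×10^-6 K/W
  R_copper = (1/3.03 − 1/3.05)/(4πk) = 0.002164/(4π·408) = 4.221×10^-7 K/W
  R_conv,out = 1/(4πr²h) = 1/(4π·3.66²·13.6) = 4.368×10^-4 K/W
R_aerogel blanket = ΣR − ΣR_known = 0.3087 − 4.444×10^-4 = 0.3083 K/W
(1/r₁−1/r₂)/(4πk) = 0.3083 ⇒ k = 0.05464/(4π·0.3083) = 0.0141 W/m·K

k = 0.0141 W/m·K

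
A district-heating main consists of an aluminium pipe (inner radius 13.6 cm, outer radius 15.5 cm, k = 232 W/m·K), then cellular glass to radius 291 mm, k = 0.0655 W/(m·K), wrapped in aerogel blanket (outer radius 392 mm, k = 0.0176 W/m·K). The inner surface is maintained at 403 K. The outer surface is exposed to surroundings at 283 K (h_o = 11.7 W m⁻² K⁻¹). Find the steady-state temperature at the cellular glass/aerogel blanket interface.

Resistance network (inner→outer):
  R'_aluminium = ln(0.155/0.136)/(2πk) = 0.1308/(2π·232) = 8.971×10^-5 m·K/W
  R'_cellular glass = ln(0.291/0.155)/(2πk) = 0.6299/(2π·0.0655) = 1.531 m·K/W
  R'_aerogel blanket = ln(0.392/0.291)/(2πk) = 0.2979/(2π·0.0176) = 2.694 m·K/W
  R'_conv,out = 1/(2πr h) = 1/(2π·0.392·11.7) = 0.03470 m·K/W
ΣR = 8.971×10^-5 + 1.531 + 2.694 + 0.03470 = 4.260 m·K/W
Q' = ΔT/ΣR = (403 K − 283 K)/4.260 = 28.17 W/m
From the inner boundary to the cellular glass/aerogel blanket interface, ΣR_partial = 1.531 m·K/W.
T_interface = T_in − Q'·ΣR_partial = 403 K − (28.17)(1.531) = 359.9 K

T = 359.9 K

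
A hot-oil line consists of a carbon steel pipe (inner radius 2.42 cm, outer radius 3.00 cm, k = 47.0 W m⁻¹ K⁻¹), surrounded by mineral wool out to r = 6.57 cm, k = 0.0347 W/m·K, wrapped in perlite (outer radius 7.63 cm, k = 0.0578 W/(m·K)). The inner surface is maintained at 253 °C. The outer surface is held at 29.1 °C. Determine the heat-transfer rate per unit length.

Treat each layer as a resistance in series:
  R'_carbon steel = ln(0.0300/0.0242)/(2πk) = 0.2148/(2π·47.0) = 7.275×10^-4 m·K/W
  R'_mineral wool = ln(0.0657/0.0300)/(2πk) = 0.7839/(2π·0.0347) = 3.595 m·K/W
  R'_perlite = ln(0.0763/0.0657)/(2πk) = 0.1496/(2π·0.0578) = 0.4119 m·K/W
ΣR = 7.275×10^-4 + 3.595 + 0.4119 = 4.008 m·K/W
Q' = ΔT/ΣR = (253 °C − 29.1 °C)/4.008 = 55.9 W/m

Q' = 55.9 W/m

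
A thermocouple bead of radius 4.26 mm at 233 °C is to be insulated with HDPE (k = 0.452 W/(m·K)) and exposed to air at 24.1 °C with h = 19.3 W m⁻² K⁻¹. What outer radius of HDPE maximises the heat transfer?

r_cr = 4.68 cm

For a sphere, r_cr = 2k_ins/h = 2·0.452/19.3 = 0.0468 m = 4.68 cm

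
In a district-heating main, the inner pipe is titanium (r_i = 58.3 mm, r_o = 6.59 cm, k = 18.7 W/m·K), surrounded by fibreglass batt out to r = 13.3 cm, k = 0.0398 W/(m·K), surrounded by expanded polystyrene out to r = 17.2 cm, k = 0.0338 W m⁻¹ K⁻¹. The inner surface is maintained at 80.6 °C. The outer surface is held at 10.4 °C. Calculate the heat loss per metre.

Series thermal resistances, inner to outer:
  R'_titanium = ln(0.0659/0.0583)/(2πk) = 0.1225/(2π·18.7) = 0.001043 m·K/W
  R'_fibreglass batt = ln(0.133/0.0659)/(2πk) = 0.7022/(2π·0.0398) = 2.808 m·K/W
  R'_expanded polystyrene = ln(0.172/0.133)/(2πk) = 0.2571/(2π·0.0338) = 1.211 m·K/W
ΣR = 0.001043 + 2.808 + 1.211 = 4.020 m·K/W
Q' = ΔT/ΣR = (80.6 °C − 10.4 °C)/4.020 = 17.5 W/m

Q' = 17.5 W/m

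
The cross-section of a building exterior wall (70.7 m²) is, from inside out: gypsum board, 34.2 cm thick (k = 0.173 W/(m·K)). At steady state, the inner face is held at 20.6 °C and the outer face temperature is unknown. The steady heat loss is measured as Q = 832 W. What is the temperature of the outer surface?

T_out = -2.66 °C

Sum the resistances:
  R_gypsum board = L/(kA) = 0.342/(0.173·70.7) = 0.02796 K/W
ΣR = 0.02796 K/W
ΔT = Q·ΣR = 832 × 0.02796 = 23.26 K
Heat flows outward, so T_out = T_in − ΔT = 20.6 − 23.26 = -2.66 °C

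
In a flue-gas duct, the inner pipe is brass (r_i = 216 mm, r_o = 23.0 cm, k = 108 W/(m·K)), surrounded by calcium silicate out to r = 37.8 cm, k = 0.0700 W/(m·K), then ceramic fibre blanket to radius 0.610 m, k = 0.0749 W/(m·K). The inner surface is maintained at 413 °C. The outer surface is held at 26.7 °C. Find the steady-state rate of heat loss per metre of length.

Q' = 180 W/m

Series thermal resistances, inner to outer:
  R'_brass = ln(0.230/0.216)/(2πk) = 0.06280/(2π·108) = 9.255×10^-5 m·K/W
  R'_calcium silicate = ln(0.378/0.230)/(2πk) = 0.4968/(2π·0.0700) = 1.130 m·K/W
  R'_ceramic fibre blanket = ln(0.610/0.378)/(2πk) = 0.4786/(2π·0.0749) = 1.017 m·K/W
ΣR = 9.255×10^-5 + 1.130 + 1.017 = 2.147 m·K/W
Q' = ΔT/ΣR = (413 °C − 26.7 °C)/2.147 = 180 W/m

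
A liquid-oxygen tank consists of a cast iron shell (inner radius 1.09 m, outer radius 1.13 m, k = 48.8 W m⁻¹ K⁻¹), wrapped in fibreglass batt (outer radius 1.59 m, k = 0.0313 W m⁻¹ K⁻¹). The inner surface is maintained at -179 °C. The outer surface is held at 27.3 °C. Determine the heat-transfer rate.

Treat each layer as a resistance in series:
  R_cast iron = (1/1.09 − 1/1.13)/(4πk) = 0.03248/(4π·48.8) = 5.296×10^-5 K/W
  R_fibreglass batt = (1/1.13 − 1/1.59)/(4πk) = 0.2560/(4π·0.0313) = 0.6509 K/W
ΣR = 5.296×10^-5 + 0.6509 = 0.6510 K/W
Q = ΔT/ΣR = (-179 °C − 27.3 °C)/0.6510 = -317 W
(Negative Q ⇒ heat flows inward; heat gain = 317 W.)

Q = 317 W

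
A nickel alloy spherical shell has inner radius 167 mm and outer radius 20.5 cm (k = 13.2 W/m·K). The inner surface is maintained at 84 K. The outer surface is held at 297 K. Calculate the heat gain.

Q = 4πk·ΔT/(1/r₁ − 1/r₂) = 4π × 13.2 × 213 / (1/0.167 − 1/0.205) = 31800 W

Q = 31800 W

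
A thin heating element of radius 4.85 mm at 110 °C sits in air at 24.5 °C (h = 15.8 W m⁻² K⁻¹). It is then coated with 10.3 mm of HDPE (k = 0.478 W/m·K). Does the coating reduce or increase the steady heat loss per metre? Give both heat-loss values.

increases: 41.2 → 81.9 W/m

Critical radius for a cylinder: r_cr = k/h = 0.0303 m = 3.03 cm.
Outer radius after coating: r₂ = 0.00485 + 0.0103 = 0.01515 m.
Since r₁ < r_cr and r₂ ≤ r_cr, the coating moves toward the maximum at r_cr — heat loss rises.
Bare: R = 1/(2πr₁h) = 2.077 m·K/W; Q = 85.5/2.077 = 41.2 W/m.
Coated: R = R_cond + R_conv = 1.044 m·K/W; Q = 85.5/1.044 = 81.9 W/m.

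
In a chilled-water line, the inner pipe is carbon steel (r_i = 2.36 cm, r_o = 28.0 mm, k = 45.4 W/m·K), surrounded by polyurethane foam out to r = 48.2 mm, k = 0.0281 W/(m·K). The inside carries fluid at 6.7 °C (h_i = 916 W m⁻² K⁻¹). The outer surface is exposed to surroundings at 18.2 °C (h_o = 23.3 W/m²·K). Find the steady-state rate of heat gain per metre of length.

Q' = 3.56 W/m

Series thermal resistances, inner to outer:
  R'_conv,in = 1/(2πr h) = 1/(2π·0.0236·916) = 0.007362 m·K/W
  R'_carbon steel = ln(0.0280/0.0236)/(2πk) = 0.1710/(2π·45.4) = 5.993×10^-4 m·K/W
  R'_polyurethane foam = ln(0.0482/0.0280)/(2πk) = 0.5432/(2π·0.0281) = 3.076 m·K/W
  R'_conv,out = 1/(2πr h) = 1/(2π·0.0482·23.3) = 0.1417 m·K/W
ΣR = 0.007362 + 5.993×10^-4 + 3.076 + 0.1417 = 3.226 m·K/W
Q' = ΔT/ΣR = (6.7 °C − 18.2 °C)/3.226 = -3.56 W/m
(Negative Q' ⇒ heat flows inward; heat gain = 3.56 W/m.)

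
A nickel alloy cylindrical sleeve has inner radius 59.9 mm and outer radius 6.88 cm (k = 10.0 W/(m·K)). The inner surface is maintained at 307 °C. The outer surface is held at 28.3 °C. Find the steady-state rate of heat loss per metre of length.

Q' = 2πk·ΔT/ln(r₂/r₁) = 2π × 10.0 × 278.7 / ln(0.0688/0.0599) = 1.26×10^5 W/m

Q' = 126 kW/m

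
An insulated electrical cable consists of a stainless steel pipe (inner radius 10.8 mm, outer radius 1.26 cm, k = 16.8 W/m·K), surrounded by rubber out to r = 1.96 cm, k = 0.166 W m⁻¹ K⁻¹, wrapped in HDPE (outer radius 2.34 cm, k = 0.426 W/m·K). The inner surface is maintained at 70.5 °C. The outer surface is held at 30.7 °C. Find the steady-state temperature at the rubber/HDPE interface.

T = 36.1 °C

Treat each layer as a resistance in series:
  R'_stainless steel = ln(0.0126/0.0108)/(2πk) = 0.1542/(2π·16.8) = 0.001460 m·K/W
  R'_rubber = ln(0.0196/0.0126)/(2πk) = 0.4418/(2π·0.166) = 0.4236 m·K/W
  R'_HDPE = ln(0.0234/0.0196)/(2πk) = 0.1772/(2π·0.426) = 0.06620 m·K/W
ΣR = 0.001460 + 0.4236 + 0.06620 = 0.4913 m·K/W
Q' = ΔT/ΣR = (70.5 °C − 30.7 °C)/0.4913 = 81.01 W/m
From the inner boundary to the rubber/HDPE interface, ΣR_partial = 0.4251 m·K/W.
T_interface = T_in − Q'·ΣR_partial = 70.5 °C − (81.01)(0.4251) = 36.1 °C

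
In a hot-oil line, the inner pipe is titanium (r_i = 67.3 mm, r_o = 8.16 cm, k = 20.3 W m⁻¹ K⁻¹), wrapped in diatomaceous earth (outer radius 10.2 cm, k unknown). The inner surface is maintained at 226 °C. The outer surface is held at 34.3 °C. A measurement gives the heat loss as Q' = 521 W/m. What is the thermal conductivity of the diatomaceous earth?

k = 0.0969 W/m·K

ΣR = ΔT/Q' = |226 − 34.3|/521 = 0.3679 m·K/W
Known resistances:
  R'_titanium = ln(0.0816/0.0673)/(2πk) = 0.1927/(2π·20.3) = 0.001511 m·K/W
R_diatomaceous earth = ΣR − ΣR_known = 0.3679 − 0.001511 = 0.3664 m·K/W
ln(r₂/r₁)/(2πk) = 0.3664 ⇒ k = 0.2231/(2π·0.3664) = 0.0969 W/m·K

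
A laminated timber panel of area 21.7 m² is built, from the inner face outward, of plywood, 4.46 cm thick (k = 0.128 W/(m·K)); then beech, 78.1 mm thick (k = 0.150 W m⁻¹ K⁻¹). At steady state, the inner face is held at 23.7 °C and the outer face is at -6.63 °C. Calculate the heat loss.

Q = 757 W

Series thermal resistances, inner to outer:
  R_plywood = L/(kA) = 0.0446/(0.128·21.7) = 0.01606 K/W
  R_beech = L/(kA) = 0.0781/(0.150·21.7) = 0.02399 K/W
ΣR = 0.01606 + 0.02399 = 0.04005 K/W
Q = ΔT/ΣR = (23.7 °C − -6.63 °C)/0.04005 = 757 W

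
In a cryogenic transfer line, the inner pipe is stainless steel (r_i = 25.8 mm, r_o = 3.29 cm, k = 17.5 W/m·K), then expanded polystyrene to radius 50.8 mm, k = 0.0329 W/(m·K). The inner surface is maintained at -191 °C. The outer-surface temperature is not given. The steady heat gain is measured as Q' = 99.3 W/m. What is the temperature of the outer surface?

T_out = 17.9 °C

Series resistances:
  R'_stainless steel = ln(0.0329/0.0258)/(2πk) = 0.2431/(2π·17.5) = 0.002211 m·K/W
  R'_expanded polystyrene = ln(0.0508/0.0329)/(2πk) = 0.4344/(2π·0.0329) = 2.102 m·K/W
ΣR = 2.104 m·K/W
ΔT = Q'·ΣR = 99.3 × 2.104 = 208.9 K
Heat flows inward, so T_out = T_in + ΔT = -191 + 208.9 = 17.9 °C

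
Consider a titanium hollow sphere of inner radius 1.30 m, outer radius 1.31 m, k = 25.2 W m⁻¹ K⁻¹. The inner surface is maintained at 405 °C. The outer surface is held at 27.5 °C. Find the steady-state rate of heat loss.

Q = 4πk·ΔT/(1/r₁ − 1/r₂) = 4π × 25.2 × 377.5 / (1/1.30 − 1/1.31) = 2.04×10^7 W

Q = 2.04×10^7 W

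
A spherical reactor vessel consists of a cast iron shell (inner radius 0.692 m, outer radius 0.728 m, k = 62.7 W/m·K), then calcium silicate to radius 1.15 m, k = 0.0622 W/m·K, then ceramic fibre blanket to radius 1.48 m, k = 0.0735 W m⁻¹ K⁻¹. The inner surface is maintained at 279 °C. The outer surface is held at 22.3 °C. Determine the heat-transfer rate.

Q = 300 W

Series thermal resistances, inner to outer:
  R_cast iron = (1/0.692 − 1/0.728)/(4πk) = 0.07146/(4π·62.7) = 9.070×10^-5 K/W
  R_calcium silicate = (1/0.728 − 1/1.15)/(4πk) = 0.5041/(4π·0.0622) = 0.6449 K/W
  R_ceramic fibre blanket = (1/1.15 − 1/1.48)/(4πk) = 0.1939/(4π·0.0735) = 0.2099 K/W
ΣR = 9.070×10^-5 + 0.6449 + 0.2099 = 0.8549 K/W
Q = ΔT/ΣR = (279 °C − 22.3 °C)/0.8549 = 300 W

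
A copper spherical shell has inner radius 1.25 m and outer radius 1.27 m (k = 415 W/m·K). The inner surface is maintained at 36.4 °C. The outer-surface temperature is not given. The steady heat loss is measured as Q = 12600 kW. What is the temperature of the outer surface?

T_out = 5.96 °C

Series resistances:
  R_copper = (1/1.25 − 1/1.27)/(4πk) = 0.01260/(4π·415) = 2.416×10^-6 K/W
ΣR = 2.416×10^-6 K/W
ΔT = Q·ΣR = 1.26×10^7 × 2.416×10^-6 = 30.44 K
Heat flows outward, so T_out = T_in − ΔT = 36.4 − 30.44 = 5.96 °C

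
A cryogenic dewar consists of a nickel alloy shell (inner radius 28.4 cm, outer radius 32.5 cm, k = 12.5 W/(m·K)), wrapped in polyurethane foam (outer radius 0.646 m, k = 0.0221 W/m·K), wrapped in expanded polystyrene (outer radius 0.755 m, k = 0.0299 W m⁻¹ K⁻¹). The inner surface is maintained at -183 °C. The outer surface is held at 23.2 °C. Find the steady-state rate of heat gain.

Q = 33.8 W

Resistance network (inner→outer):
  R_nickel alloy = (1/0.284 − 1/0.325)/(4πk) = 0.4442/(4π·12.5) = 0.002828 K/W
  R_polyurethane foam = (1/0.325 − 1/0.646)/(4πk) = 1.529/(4π·0.0221) = 5.505 K/W
  R_expanded polystyrene = (1/0.646 − 1/0.755)/(4πk) = 0.2235/(4π·0.0299) = 0.5948 K/W
ΣR = 0.002828 + 5.505 + 0.5948 = 6.103 K/W
Q = ΔT/ΣR = (-183 °C − 23.2 °C)/6.103 = -33.8 W
(Negative Q ⇒ heat flows inward; heat gain = 33.8 W.)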